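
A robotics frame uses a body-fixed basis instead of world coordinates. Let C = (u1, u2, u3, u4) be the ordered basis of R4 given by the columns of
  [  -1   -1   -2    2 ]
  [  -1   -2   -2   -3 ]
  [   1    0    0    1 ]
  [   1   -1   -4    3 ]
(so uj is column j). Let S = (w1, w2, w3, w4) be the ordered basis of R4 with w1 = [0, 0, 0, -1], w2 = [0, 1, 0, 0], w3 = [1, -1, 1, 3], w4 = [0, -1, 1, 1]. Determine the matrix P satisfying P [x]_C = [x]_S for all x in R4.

[[-2, -1, 0, 2], [0, -2, -2, -2], [-1, -1, -2, 2], [2, 1, 2, -1]]

Let M have columns uj and N have columns wj. Then for every x, N [x]_S = x = M [x]_C, so P = N^(-1) M.
Since det N = -1, N^(-1) has integer entries; multiplying gives P = [[-2, -1, 0, 2], [0, -2, -2, -2], [-1, -1, -2, 2], [2, 1, 2, -1]].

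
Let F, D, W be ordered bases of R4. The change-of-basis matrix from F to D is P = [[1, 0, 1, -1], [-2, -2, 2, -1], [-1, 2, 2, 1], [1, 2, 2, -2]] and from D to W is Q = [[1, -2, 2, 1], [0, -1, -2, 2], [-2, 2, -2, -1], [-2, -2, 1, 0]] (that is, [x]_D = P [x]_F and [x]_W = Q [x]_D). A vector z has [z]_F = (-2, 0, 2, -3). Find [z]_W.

Apply P to get D-coordinates (3, 11, 3, 8), then Q to get W-coordinates.
The result is [z]_W = (-5, -1, 2, -25).

(-5, -1, 2, -25)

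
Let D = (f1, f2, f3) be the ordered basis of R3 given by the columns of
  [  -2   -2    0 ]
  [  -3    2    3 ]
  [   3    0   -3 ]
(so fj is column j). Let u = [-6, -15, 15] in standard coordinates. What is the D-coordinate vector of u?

[u]_D is the unique c with M c = u, where M has columns f1, ..., f3.
Gaussian elimination on [M | u] yields c = (3, 0, -2).
Check: 3f1 + 0·f2 - 2f3 = [-6, -15, 15].

[3, 0, -2]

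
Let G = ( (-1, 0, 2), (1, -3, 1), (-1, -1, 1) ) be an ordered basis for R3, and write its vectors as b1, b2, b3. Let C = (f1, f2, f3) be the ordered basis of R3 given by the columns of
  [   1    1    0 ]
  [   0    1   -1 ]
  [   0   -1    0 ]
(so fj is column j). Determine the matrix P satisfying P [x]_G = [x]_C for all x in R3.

[[1, 2, 0], [-2, -1, -1], [-2, 2, 0]]

Let M have columns bj and N have columns fj. Then for every x, N [x]_C = x = M [x]_G, so P = N^(-1) M.
Since det N = -1, N^(-1) has integer entries; multiplying gives P = [[1, 2, 0], [-2, -1, -1], [-2, 2, 0]].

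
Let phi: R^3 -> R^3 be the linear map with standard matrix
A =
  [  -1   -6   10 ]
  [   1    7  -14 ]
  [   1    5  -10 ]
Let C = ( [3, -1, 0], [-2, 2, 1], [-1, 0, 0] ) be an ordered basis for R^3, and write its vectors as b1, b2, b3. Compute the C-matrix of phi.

Let P have columns b1, ..., b3. Then [phi]_C = P^(-1) A P.
Here det P = 1, so P^(-1) is integer; computing A P first and then P^(-1)(A P) gives [[0, -2, -1], [-2, -2, -1], [1, -2, -2]].

[[0, -2, -1], [-2, -2, -1], [1, -2, -2]]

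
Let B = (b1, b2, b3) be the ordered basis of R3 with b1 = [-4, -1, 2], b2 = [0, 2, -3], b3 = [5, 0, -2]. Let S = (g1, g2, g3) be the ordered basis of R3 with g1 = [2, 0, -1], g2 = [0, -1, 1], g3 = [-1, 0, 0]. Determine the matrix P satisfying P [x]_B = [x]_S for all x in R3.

[[-1, 1, 2], [1, -2, 0], [2, 2, -1]]

Take x = bj: its B-coordinates are the j-th standard unit vector, so P e_j — column j of P — equals [bj]_S.
b1 = -g1 + g2 + 2g3, giving column 1 = [-1, 1, 2]; repeating for each j gives P = [[-1, 1, 2], [1, -2, 0], [2, 2, -1]].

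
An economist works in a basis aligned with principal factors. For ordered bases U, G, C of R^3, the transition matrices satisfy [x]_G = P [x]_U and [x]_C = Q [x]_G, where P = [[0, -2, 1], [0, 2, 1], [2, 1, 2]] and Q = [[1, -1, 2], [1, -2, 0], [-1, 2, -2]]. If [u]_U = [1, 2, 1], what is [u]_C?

[4, -13, 1]

Composing the changes, [u]_C = Q P [u]_U.
Q P = [[4, -2, 4], [0, -6, -1], [-4, 4, -3]]; applying this to [1, 2, 1] gives [4, -13, 1].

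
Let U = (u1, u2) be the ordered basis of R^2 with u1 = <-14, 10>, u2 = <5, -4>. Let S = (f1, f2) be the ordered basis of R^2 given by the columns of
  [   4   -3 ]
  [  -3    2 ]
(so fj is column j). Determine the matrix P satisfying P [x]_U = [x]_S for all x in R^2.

[[-2, 2], [2, 1]]

Take x = uj: its U-coordinates are the j-th standard unit vector, so P e_j — column j of P — equals [uj]_S.
u1 = -2f1 + 2f2, giving column 1 = <-2, 2>; repeating for each j gives P = [[-2, 2], [2, 1]].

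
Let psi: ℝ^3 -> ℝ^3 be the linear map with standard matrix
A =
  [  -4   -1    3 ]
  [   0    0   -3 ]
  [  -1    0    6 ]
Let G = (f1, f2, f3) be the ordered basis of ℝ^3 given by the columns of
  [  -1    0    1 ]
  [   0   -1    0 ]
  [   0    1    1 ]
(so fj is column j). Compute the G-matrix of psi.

[[-3, -1, 3], [0, 3, 3], [1, 3, 2]]

Let P have columns f1, ..., f3. Then [psi]_G = P^(-1) A P.
Here det P = 1, so P^(-1) is integer; computing A P first and then P^(-1)(A P) gives [[-3, -1, 3], [0, 3, 3], [1, 3, 2]].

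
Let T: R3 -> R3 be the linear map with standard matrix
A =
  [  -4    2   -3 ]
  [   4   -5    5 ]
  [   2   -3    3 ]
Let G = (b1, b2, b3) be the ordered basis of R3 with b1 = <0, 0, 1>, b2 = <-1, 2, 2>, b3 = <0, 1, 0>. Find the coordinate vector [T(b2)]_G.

<2, -2, 0>

Column 2 of [T]_G is the G-coordinate vector of T(b2).
In standard coordinates T(b2) = A b2 = <2, -4, -2>.
Converting to G: <2, -4, -2> = 2b1 - 2b2 + 0·b3, so the coordinate vector is <2, -2, 0>.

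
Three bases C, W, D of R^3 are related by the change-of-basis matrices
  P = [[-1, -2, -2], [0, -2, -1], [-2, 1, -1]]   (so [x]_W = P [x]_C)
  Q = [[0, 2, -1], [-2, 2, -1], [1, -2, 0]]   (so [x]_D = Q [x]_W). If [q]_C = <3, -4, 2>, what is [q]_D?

First [q]_W = P [q]_C = <1, 6, -12>.
Then [q]_D = Q [q]_W = <24, 22, -11>.

<24, 22, -11>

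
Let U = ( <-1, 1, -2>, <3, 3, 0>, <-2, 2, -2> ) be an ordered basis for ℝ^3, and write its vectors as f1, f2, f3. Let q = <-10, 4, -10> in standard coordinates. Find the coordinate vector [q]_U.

<3, -1, 2>

Write q = c_1 f1 + ... + c_3 f3 and solve for the c_i.
Solving this 3x3 system gives c = (3, -1, 2).
Check: 3f1 - f2 + 2f3 = <-10, 4, -10>.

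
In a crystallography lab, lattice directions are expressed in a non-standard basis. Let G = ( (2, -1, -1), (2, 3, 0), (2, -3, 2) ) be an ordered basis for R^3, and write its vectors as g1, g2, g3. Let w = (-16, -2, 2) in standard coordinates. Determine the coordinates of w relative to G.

Write w = c_1 g1 + ... + c_3 g3 and solve for the c_i.
Solving this 3x3 system gives c = (-4, -3, -1).
Check: -4g1 - 3g2 - g3 = (-16, -2, 2).

(-4, -3, -1)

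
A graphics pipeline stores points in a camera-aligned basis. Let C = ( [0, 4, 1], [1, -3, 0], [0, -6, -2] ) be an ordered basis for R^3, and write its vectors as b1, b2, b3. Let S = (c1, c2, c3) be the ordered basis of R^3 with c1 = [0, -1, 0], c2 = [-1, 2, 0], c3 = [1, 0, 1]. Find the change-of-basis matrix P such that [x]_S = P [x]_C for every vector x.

[[-2, 1, 2], [1, -1, -2], [1, 0, -2]]

Let M have columns bj and N have columns cj. Then for every x, N [x]_S = x = M [x]_C, so P = N^(-1) M.
Since det N = -1, N^(-1) has integer entries; multiplying gives P = [[-2, 1, 2], [1, -1, -2], [1, 0, -2]].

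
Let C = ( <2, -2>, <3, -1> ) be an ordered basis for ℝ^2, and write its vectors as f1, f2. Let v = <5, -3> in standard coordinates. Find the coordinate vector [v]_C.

<1, 1>

We seek scalars with c_1 f1 + c_2 f2 = v; equivalently solve M c = v where the columns of M are f1, f2.
System: 2c_1 + 3c_2 = 5, -2c_1 - c_2 = -3; solving gives c_1 = 1, c_2 = 1.
Check: f1 + f2 = <5, -3>.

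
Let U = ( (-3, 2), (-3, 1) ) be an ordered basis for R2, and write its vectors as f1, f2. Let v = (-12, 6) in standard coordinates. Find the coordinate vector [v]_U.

(2, 2)

[v]_U is the unique c with M c = v, where M has columns f1, f2.
System: -3c_1 - 3c_2 = -12, 2c_1 + c_2 = 6; solving gives c_1 = 2, c_2 = 2.
Check: 2f1 + 2f2 = (-12, 6).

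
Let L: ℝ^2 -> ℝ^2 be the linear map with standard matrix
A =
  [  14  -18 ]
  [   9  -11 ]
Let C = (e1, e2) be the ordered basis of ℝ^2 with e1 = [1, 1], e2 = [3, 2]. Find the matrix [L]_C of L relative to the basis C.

With P the matrix whose columns are e1, e2, [L]_C = P^(-1) A P.
Column by column: L(e1) = A e1 = [-4, -2]; its C-coordinates [2, -2] give column 1.
Continuing for each basis vector yields [L]_C = [[2, 3], [-2, 1]].

[[2, 3], [-2, 1]]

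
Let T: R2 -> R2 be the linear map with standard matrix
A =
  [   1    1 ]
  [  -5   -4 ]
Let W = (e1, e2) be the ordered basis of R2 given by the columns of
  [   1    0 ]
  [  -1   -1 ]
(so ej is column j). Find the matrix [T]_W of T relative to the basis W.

The j-th column of [T]_W is [T(ej)]_W.
T(e1) = A e1 = <0, -1> = 0·e1 + e2, so column 1 is <0, 1>.
Repeating for e2 and assembling the columns gives [[0, -1], [1, -3]].

[[0, -1], [1, -3]]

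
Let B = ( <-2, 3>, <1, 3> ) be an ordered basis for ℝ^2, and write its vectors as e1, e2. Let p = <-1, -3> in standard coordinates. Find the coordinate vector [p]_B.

[p]_B is the unique c with M c = p, where M has columns e1, e2.
System: -2c_1 + c_2 = -1, 3c_1 + 3c_2 = -3; solving gives c_1 = 0, c_2 = -1.
Check: 0·e1 - e2 = <-1, -3>.

<0, -1>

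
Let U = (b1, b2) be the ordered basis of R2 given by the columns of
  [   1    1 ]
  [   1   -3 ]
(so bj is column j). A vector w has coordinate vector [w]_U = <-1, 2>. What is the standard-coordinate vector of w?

<1, -7>

w = M [w]_U, where M has columns b1, b2.
Carrying out the matrix-vector product, w = <1, -7>.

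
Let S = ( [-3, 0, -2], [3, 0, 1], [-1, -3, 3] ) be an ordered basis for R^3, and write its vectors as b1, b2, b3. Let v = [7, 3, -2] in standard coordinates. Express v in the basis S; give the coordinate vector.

[1, 3, -1]

We seek scalars with c_1 b1 + ... + c_3 b3 = v; equivalently solve M c = v where the columns of M are b1, ..., b3.
Gaussian elimination on [M | v] yields c = (1, 3, -1).
Check: b1 + 3b2 - b3 = [7, 3, -2].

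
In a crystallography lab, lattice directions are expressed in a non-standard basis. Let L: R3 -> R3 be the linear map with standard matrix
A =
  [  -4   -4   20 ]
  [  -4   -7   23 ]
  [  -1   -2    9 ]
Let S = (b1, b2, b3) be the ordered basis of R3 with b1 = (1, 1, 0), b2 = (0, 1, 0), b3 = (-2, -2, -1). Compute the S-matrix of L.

With P the matrix whose columns are b1, ..., b3, [L]_S = P^(-1) A P.
Column by column: L(b1) = A b1 = (-8, -11, -3); its S-coordinates (-2, -3, 3) give column 1.
Continuing for each basis vector yields [L]_S = [[-2, 0, 2], [-3, -3, 3], [3, 2, 3]].

[[-2, 0, 2], [-3, -3, 3], [3, 2, 3]]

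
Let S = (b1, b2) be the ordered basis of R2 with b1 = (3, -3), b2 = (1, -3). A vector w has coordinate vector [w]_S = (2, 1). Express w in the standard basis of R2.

By definition w = 2b1 + b2.
Summing componentwise gives (7, -9).

(7, -9)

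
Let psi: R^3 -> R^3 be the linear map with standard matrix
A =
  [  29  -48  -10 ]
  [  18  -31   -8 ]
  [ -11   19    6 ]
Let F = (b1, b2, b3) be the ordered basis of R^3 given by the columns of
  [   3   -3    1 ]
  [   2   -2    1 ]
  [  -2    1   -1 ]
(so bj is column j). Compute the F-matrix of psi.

Let P have columns b1, ..., b3. Then [psi]_F = P^(-1) A P.
Here det P = 1, so P^(-1) is integer; computing A P first and then P^(-1)(A P) gives [[2, -2, -1], [-1, -1, 3], [2, 2, 3]].

[[2, -2, -1], [-1, -1, 3], [2, 2, 3]]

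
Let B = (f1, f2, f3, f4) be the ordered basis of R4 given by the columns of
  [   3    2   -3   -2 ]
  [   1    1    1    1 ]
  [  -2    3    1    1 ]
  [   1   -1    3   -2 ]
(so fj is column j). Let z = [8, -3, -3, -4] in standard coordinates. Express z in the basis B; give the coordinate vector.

[0, 0, -2, -1]

Write z = c_1 f1 + ... + c_4 f4 and solve for the c_i.
Solving this 4x4 system gives c = (0, 0, -2, -1).
Check: 0·f1 + 0·f2 - 2f3 - f4 = [8, -3, -3, -4].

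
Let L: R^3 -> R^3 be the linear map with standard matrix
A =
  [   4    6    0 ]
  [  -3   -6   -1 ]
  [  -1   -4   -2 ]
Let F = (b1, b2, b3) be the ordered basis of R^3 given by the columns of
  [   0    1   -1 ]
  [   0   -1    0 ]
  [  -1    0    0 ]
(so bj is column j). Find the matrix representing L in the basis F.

With P the matrix whose columns are b1, ..., b3, [L]_F = P^(-1) A P.
Column by column: L(b1) = A b1 = (0, 1, 2); its F-coordinates (-2, -1, -1) give column 1.
Continuing for each basis vector yields [L]_F = [[-2, -3, -1], [-1, -3, -3], [-1, -1, 1]].

[[-2, -3, -1], [-1, -3, -3], [-1, -1, 1]]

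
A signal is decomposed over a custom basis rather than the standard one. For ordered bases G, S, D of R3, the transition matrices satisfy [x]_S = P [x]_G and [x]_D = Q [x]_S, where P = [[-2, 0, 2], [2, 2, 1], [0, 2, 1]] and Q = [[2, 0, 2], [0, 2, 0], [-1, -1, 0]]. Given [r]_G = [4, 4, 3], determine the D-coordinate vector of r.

Composing the changes, [r]_D = Q P [r]_G.
Q P = [[-4, 4, 6], [4, 4, 2], [0, -2, -3]]; applying this to [4, 4, 3] gives [18, 38, -17].

[18, 38, -17]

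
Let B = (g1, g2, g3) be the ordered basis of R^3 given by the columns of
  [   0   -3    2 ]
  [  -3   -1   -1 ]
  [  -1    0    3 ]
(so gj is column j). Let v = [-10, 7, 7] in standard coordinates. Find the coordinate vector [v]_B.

[-4, 4, 1]

We seek scalars with c_1 g1 + ... + c_3 g3 = v; equivalently solve M c = v where the columns of M are g1, ..., g3.
Gaussian elimination on [M | v] yields c = (-4, 4, 1).
Check: -4g1 + 4g2 + g3 = [-10, 7, 7].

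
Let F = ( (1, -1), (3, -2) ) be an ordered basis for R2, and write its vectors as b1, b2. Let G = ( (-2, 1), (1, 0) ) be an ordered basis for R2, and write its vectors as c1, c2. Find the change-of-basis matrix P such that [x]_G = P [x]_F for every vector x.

[[-1, -2], [-1, -1]]

Column j of P is [bj]_G, since P maps F-coordinates to G-coordinates.
Expressing b1 in G: b1 = -c1 - c2, so column 1 of P is (-1, -1).
Doing the same for each bj gives P = [[-1, -2], [-1, -1]].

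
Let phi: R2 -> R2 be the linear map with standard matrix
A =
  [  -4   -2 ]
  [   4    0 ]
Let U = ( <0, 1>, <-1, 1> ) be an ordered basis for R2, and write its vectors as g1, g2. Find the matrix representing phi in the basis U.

[[-2, -2], [2, -2]]

Let P have columns g1, g2. Then [phi]_U = P^(-1) A P.
Here det P = 1, so P^(-1) is integer; computing A P first and then P^(-1)(A P) gives [[-2, -2], [2, -2]].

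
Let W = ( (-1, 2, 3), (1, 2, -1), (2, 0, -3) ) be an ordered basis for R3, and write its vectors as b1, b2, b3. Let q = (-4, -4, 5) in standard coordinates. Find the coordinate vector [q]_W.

(0, -2, -1)

Write q = c_1 b1 + ... + c_3 b3 and solve for the c_i.
Solving this 3x3 system gives c = (0, -2, -1).
Check: 0·b1 - 2b2 - b3 = (-4, -4, 5).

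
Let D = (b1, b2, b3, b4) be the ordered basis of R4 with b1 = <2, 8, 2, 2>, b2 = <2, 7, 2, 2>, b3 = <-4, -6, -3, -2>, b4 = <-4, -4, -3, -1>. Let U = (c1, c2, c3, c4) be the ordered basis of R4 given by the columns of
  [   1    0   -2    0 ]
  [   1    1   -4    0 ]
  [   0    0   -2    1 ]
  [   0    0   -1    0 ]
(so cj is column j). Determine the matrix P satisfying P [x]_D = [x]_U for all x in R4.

Column j of P is [bj]_U, since P maps D-coordinates to U-coordinates.
Expressing b1 in U: b1 = -2c1 + 2c2 - 2c3 - 2c4, so column 1 of P is <-2, 2, -2, -2>.
Doing the same for each bj gives P = [[-2, -2, 0, -2], [2, 1, 2, 2], [-2, -2, 2, 1], [-2, -2, 1, -1]].

[[-2, -2, 0, -2], [2, 1, 2, 2], [-2, -2, 2, 1], [-2, -2, 1, -1]]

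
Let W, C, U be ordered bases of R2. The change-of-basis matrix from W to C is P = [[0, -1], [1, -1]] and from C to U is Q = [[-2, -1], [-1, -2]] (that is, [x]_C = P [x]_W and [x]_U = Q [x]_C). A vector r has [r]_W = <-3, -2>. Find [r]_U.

<-3, 0>

Apply P to get C-coordinates <2, -1>, then Q to get U-coordinates.
The result is [r]_U = <-3, 0>.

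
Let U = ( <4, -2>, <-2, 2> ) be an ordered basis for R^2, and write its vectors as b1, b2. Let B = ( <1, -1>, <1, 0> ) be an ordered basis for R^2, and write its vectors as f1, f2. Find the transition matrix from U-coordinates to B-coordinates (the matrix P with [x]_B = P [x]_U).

Take x = bj: its U-coordinates are the j-th standard unit vector, so P e_j — column j of P — equals [bj]_B.
b1 = 2f1 + 2f2, giving column 1 = <2, 2>; repeating for each j gives P = [[2, -2], [2, 0]].

[[2, -2], [2, 0]]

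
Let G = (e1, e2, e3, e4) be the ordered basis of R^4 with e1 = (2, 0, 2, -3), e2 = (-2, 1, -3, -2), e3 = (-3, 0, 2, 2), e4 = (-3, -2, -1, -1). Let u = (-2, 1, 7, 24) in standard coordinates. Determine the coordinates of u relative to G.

[u]_G is the unique c with M c = u, where M has columns e1, ..., e4.
Gaussian elimination on [M | u] yields c = (-4, -3, 2, -2).
Check: -4e1 - 3e2 + 2e3 - 2e4 = (-2, 1, 7, 24).

(-4, -3, 2, -2)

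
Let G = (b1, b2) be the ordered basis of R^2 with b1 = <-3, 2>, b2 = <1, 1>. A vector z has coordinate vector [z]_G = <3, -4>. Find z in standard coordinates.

<-13, 2>

z = M [z]_G, where M has columns b1, b2.
Carrying out the matrix-vector product, z = <-13, 2>.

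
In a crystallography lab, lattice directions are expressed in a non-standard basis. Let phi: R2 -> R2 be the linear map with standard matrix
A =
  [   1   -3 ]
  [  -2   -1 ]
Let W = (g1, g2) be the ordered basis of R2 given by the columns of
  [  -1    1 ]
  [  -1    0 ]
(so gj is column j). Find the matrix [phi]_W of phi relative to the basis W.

[[-3, 2], [-1, 3]]

The j-th column of [phi]_W is [phi(gj)]_W.
phi(g1) = A g1 = (2, 3) = -3g1 - g2, so column 1 is (-3, -1).
Repeating for g2 and assembling the columns gives [[-3, 2], [-1, 3]].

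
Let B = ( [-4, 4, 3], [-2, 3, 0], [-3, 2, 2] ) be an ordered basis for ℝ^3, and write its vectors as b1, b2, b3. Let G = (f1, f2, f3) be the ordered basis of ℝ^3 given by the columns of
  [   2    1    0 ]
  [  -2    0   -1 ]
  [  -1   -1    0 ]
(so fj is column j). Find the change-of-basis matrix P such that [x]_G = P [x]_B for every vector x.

Take x = bj: its B-coordinates are the j-th standard unit vector, so P e_j — column j of P — equals [bj]_G.
b1 = -f1 - 2f2 - 2f3, giving column 1 = [-1, -2, -2]; repeating for each j gives P = [[-1, -2, -1], [-2, 2, -1], [-2, 1, 0]].

[[-1, -2, -1], [-2, 2, -1], [-2, 1, 0]]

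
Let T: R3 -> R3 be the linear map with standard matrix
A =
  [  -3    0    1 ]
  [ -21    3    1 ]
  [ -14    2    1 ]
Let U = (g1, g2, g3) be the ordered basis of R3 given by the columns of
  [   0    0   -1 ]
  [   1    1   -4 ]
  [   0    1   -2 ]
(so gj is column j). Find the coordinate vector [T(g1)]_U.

[1, 2, 0]

Column 1 of [T]_U is the U-coordinate vector of T(g1).
In standard coordinates T(g1) = A g1 = [0, 3, 2].
Converting to U: [0, 3, 2] = g1 + 2g2 + 0·g3, so the coordinate vector is [1, 2, 0].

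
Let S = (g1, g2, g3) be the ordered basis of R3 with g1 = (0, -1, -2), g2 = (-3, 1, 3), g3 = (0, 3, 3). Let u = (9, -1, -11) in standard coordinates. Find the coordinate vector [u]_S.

[u]_S is the unique c with M c = u, where M has columns g1, ..., g3.
Row-reducing the augmented matrix [M | u] gives c = (4, -3, 2).
Check: 4g1 - 3g2 + 2g3 = (9, -1, -11).

(4, -3, 2)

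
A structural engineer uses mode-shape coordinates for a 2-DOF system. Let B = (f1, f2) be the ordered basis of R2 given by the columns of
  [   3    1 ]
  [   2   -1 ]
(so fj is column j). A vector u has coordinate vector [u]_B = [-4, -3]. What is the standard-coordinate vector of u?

By definition u = -4f1 - 3f2.
Summing componentwise gives [-15, -5].

[-15, -5]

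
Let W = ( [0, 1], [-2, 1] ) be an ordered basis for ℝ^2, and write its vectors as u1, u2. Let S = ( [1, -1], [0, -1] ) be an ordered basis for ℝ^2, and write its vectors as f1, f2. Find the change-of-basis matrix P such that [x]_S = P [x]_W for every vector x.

[[0, -2], [-1, 1]]

Take x = uj: its W-coordinates are the j-th standard unit vector, so P e_j — column j of P — equals [uj]_S.
u1 = 0·f1 - f2, giving column 1 = [0, -1]; repeating for each j gives P = [[0, -2], [-1, 1]].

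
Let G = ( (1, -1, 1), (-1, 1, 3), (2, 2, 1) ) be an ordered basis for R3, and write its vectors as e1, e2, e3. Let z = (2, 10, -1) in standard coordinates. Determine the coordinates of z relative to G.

[z]_G is the unique c with M c = z, where M has columns e1, ..., e3.
Row-reducing the augmented matrix [M | z] gives c = (-4, 0, 3).
Check: -4e1 + 0·e2 + 3e3 = (2, 10, -1).

(-4, 0, 3)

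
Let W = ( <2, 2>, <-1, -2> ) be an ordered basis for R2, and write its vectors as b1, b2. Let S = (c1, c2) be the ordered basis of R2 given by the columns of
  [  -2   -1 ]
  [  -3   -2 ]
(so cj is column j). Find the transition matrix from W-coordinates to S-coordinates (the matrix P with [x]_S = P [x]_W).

Take x = bj: its W-coordinates are the j-th standard unit vector, so P e_j — column j of P — equals [bj]_S.
b1 = -2c1 + 2c2, giving column 1 = <-2, 2>; repeating for each j gives P = [[-2, 0], [2, 1]].

[[-2, 0], [2, 1]]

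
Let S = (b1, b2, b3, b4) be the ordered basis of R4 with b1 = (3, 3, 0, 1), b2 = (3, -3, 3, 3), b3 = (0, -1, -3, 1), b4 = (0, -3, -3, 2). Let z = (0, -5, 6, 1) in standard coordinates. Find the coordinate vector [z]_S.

Write z = c_1 b1 + ... + c_4 b4 and solve for the c_i.
Gaussian elimination on [M | z] yields c = (-1, 1, -1, 0).
Check: -b1 + b2 - b3 + 0·b4 = (0, -5, 6, 1).

(-1, 1, -1, 0)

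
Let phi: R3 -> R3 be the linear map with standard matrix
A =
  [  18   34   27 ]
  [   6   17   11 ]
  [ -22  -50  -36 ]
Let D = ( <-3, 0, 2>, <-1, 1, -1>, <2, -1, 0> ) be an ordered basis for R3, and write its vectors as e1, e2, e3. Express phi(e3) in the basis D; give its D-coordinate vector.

Column 3 of [phi]_D is the D-coordinate vector of phi(e3).
In standard coordinates phi(e3) = A e3 = <2, -5, 6>.
Converting to D: <2, -5, 6> = 2e1 - 2e2 + 3e3, so the coordinate vector is <2, -2, 3>.

<2, -2, 3>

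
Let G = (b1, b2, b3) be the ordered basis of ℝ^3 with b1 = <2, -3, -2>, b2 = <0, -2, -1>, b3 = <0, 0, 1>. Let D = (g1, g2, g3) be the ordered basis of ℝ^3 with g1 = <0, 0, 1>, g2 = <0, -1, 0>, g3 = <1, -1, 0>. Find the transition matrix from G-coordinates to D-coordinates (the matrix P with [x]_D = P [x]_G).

[[-2, -1, 1], [1, 2, 0], [2, 0, 0]]

Take x = bj: its G-coordinates are the j-th standard unit vector, so P e_j — column j of P — equals [bj]_D.
b1 = -2g1 + g2 + 2g3, giving column 1 = <-2, 1, 2>; repeating for each j gives P = [[-2, -1, 1], [1, 2, 0], [2, 0, 0]].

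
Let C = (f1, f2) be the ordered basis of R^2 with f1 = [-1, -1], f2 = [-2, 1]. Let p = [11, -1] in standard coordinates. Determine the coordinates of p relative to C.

[-3, -4]

[p]_C is the unique c with M c = p, where M has columns f1, f2.
System: -c_1 - 2c_2 = 11, -c_1 + c_2 = -1; solving gives c_1 = -3, c_2 = -4.
Check: -3f1 - 4f2 = [11, -1].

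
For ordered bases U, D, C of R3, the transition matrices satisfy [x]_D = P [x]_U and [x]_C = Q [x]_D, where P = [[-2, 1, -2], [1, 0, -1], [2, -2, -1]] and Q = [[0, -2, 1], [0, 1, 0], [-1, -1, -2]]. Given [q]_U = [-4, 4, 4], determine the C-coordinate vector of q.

[-4, -8, 44]

Apply P to get D-coordinates [4, -8, -20], then Q to get C-coordinates.
The result is [q]_C = [-4, -8, 44].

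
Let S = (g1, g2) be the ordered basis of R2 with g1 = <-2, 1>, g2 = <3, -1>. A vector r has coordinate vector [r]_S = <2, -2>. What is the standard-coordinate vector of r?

<-10, 4>

The coordinates say r = 2g1 - 2g2; adding the scaled basis vectors gives <-10, 4>.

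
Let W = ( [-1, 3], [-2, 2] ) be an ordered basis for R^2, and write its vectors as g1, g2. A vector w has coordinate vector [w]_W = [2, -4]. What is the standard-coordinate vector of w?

[6, -2]

The coordinates say w = 2g1 - 4g2; adding the scaled basis vectors gives [6, -2].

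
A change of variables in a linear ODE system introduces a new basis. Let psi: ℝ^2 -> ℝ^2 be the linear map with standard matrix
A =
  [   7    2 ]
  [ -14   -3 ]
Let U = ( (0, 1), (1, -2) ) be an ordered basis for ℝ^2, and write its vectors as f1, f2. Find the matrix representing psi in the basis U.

[[1, -2], [2, 3]]

With P the matrix whose columns are f1, f2, [psi]_U = P^(-1) A P.
Column by column: psi(f1) = A f1 = (2, -3); its U-coordinates (1, 2) give column 1.
Continuing for each basis vector yields [psi]_U = [[1, -2], [2, 3]].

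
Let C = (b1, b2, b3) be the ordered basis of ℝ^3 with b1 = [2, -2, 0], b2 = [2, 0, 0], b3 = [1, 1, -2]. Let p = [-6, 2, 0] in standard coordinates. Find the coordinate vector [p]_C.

[-1, -2, 0]

We seek scalars with c_1 b1 + ... + c_3 b3 = p; equivalently solve M c = p where the columns of M are b1, ..., b3.
Row-reducing the augmented matrix [M | p] gives c = (-1, -2, 0).
Check: -b1 - 2b2 + 0·b3 = [-6, 2, 0].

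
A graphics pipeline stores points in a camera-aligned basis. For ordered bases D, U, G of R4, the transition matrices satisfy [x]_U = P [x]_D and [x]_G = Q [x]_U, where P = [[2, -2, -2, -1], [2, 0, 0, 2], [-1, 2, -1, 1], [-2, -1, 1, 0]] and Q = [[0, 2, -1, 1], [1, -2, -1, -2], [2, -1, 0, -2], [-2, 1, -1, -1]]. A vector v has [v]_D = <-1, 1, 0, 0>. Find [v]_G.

First [v]_U = P [v]_D = <-4, -2, 3, 1>.
Then [v]_G = Q [v]_U = <-6, -5, -8, 2>.

<-6, -5, -8, 2>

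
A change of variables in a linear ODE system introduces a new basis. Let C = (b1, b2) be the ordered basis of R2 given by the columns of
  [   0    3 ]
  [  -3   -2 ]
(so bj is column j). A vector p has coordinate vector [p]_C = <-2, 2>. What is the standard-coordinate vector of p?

<6, 2>

p = M [p]_C, where M has columns b1, b2.
Carrying out the matrix-vector product, p = <6, 2>.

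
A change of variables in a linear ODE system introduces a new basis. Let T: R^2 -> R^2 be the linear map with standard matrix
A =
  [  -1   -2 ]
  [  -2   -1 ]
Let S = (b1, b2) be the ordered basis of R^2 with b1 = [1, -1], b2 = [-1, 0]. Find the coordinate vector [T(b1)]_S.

Column 1 of [T]_S is the S-coordinate vector of T(b1).
In standard coordinates T(b1) = A b1 = [1, -1].
Converting to S: [1, -1] = b1 + 0·b2, so the coordinate vector is [1, 0].

[1, 0]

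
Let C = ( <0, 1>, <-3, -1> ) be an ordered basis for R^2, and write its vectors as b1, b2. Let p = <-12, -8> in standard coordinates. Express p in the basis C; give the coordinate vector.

[p]_C is the unique c with M c = p, where M has columns b1, b2.
System: 0c_1 - 3c_2 = -12, c_1 - c_2 = -8; solving gives c_1 = -4, c_2 = 4.
Check: -4b1 + 4b2 = <-12, -8>.

<-4, 4>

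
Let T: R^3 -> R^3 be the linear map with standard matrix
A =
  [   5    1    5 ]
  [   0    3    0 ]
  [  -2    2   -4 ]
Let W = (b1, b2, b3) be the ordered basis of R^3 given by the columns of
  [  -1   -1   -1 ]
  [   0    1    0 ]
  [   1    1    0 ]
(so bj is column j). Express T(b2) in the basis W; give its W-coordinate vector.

(-3, 3, -1)

Column 2 of [T]_W is the W-coordinate vector of T(b2).
In standard coordinates T(b2) = A b2 = (1, 3, 0).
Converting to W: (1, 3, 0) = -3b1 + 3b2 - b3, so the coordinate vector is (-3, 3, -1).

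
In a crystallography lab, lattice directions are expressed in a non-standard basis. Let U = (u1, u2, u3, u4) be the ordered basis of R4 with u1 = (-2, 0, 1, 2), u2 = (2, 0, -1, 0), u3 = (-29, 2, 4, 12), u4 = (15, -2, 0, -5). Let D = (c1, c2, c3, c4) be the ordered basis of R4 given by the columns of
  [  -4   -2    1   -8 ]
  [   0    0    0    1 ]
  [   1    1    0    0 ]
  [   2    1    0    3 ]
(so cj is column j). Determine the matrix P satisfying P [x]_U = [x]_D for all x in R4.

Let M have columns uj and N have columns cj. Then for every x, N [x]_D = x = M [x]_U, so P = N^(-1) M.
Since det N = -1, N^(-1) has integer entries; multiplying gives P = [[1, 1, 2, 1], [0, -2, 2, -1], [2, 2, -1, 1], [0, 0, 2, -2]].

[[1, 1, 2, 1], [0, -2, 2, -1], [2, 2, -1, 1], [0, 0, 2, -2]]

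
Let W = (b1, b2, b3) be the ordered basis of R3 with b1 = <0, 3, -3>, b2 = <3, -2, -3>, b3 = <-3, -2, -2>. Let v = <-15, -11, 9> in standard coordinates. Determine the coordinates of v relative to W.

<-3, -2, 3>

We seek scalars with c_1 b1 + ... + c_3 b3 = v; equivalently solve M c = v where the columns of M are b1, ..., b3.
Solving this 3x3 system gives c = (-3, -2, 3).
Check: -3b1 - 2b2 + 3b3 = <-15, -11, 9>.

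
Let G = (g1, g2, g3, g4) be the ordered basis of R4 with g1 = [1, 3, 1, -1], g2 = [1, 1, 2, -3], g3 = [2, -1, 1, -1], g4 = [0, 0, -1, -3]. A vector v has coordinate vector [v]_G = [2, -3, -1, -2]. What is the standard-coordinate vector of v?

[-3, 4, -3, 14]

The coordinates say v = 2g1 - 3g2 - g3 - 2g4; adding the scaled basis vectors gives [-3, 4, -3, 14].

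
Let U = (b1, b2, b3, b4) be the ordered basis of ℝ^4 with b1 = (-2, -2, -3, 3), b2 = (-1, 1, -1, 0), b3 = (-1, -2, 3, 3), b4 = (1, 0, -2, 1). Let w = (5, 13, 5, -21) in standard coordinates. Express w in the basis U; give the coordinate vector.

[w]_U is the unique c with M c = w, where M has columns b1, ..., b4.
Row-reducing the augmented matrix [M | w] gives c = (-3, 1, -3, -3).
Check: -3b1 + b2 - 3b3 - 3b4 = (5, 13, 5, -21).

(-3, 1, -3, -3)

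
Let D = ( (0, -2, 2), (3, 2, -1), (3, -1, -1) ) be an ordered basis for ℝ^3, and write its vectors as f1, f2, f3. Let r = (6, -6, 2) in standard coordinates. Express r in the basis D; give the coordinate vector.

(2, 0, 2)

Write r = c_1 f1 + ... + c_3 f3 and solve for the c_i.
Gaussian elimination on [M | r] yields c = (2, 0, 2).
Check: 2f1 + 0·f2 + 2f3 = (6, -6, 2).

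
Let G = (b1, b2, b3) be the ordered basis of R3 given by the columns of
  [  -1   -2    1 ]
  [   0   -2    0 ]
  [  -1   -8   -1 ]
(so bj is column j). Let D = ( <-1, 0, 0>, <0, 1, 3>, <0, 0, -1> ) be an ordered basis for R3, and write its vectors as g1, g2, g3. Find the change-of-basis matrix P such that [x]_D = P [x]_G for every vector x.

[[1, 2, -1], [0, -2, 0], [1, 2, 1]]

Column j of P is [bj]_D, since P maps G-coordinates to D-coordinates.
Expressing b1 in D: b1 = g1 + 0·g2 + g3, so column 1 of P is <1, 0, 1>.
Doing the same for each bj gives P = [[1, 2, -1], [0, -2, 0], [1, 2, 1]].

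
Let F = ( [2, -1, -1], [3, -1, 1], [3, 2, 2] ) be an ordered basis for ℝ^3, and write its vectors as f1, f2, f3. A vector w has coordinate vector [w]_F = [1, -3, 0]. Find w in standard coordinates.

[-7, 2, -4]

w = M [w]_F, where M has columns f1, ..., f3.
Carrying out the matrix-vector product, w = [-7, 2, -4].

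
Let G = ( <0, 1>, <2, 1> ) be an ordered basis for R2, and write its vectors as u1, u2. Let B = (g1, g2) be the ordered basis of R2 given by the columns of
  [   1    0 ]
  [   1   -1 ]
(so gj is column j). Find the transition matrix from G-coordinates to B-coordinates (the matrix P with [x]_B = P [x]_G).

[[0, 2], [-1, 1]]

Take x = uj: its G-coordinates are the j-th standard unit vector, so P e_j — column j of P — equals [uj]_B.
u1 = 0·g1 - g2, giving column 1 = <0, -1>; repeating for each j gives P = [[0, 2], [-1, 1]].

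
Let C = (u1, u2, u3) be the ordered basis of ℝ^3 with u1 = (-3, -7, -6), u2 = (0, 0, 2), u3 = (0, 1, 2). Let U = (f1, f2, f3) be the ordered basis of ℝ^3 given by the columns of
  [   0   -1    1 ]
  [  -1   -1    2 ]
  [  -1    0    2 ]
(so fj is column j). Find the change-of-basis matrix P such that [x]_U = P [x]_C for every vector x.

[[2, 2, 0], [1, 2, 1], [-2, 2, 1]]

Take x = uj: its C-coordinates are the j-th standard unit vector, so P e_j — column j of P — equals [uj]_U.
u1 = 2f1 + f2 - 2f3, giving column 1 = (2, 1, -2); repeating for each j gives P = [[2, 2, 0], [1, 2, 1], [-2, 2, 1]].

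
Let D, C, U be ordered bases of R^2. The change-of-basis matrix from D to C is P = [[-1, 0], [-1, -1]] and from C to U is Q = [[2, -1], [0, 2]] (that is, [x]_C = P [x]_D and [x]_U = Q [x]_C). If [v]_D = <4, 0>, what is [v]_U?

Composing the changes, [v]_U = Q P [v]_D.
Q P = [[-1, 1], [-2, -2]]; applying this to <4, 0> gives <-4, -8>.

<-4, -8>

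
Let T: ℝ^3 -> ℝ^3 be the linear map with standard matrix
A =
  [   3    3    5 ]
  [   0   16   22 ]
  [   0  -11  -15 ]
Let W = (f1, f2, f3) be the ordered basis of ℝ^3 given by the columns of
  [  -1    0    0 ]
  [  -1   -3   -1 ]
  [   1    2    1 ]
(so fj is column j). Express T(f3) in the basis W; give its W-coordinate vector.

Compute T(f3) = A f3 = <2, 6, -4> in standard coordinates.
Then write this in W-coordinates: solve for y in y_1 f1 + ... + y_3 f3 = <2, 6, -4>.
This gives y = <-2, -2, 2>, which is column 3 of [T]_W.

<-2, -2, 2>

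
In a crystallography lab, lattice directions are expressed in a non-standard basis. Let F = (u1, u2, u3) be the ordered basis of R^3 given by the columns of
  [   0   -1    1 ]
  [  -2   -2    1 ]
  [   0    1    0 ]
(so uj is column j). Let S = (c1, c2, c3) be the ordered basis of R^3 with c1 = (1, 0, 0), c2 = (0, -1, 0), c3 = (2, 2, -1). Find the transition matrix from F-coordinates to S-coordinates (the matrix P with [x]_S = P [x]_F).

[[0, 1, 1], [2, 0, -1], [0, -1, 0]]

Column j of P is [uj]_S, since P maps F-coordinates to S-coordinates.
Expressing u1 in S: u1 = 0·c1 + 2c2 + 0·c3, so column 1 of P is (0, 2, 0).
Doing the same for each uj gives P = [[0, 1, 1], [2, 0, -1], [0, -1, 0]].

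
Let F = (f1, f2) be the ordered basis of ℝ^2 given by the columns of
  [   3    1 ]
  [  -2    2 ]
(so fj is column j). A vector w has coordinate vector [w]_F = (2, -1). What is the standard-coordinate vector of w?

(5, -6)

The coordinates say w = 2f1 - f2; adding the scaled basis vectors gives (5, -6).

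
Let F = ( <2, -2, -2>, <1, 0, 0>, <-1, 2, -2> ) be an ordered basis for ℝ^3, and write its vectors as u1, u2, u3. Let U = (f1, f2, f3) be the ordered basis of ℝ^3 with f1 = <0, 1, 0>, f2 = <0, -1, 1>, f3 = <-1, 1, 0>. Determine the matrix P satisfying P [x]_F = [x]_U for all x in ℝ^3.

Let M have columns uj and N have columns fj. Then for every x, N [x]_U = x = M [x]_F, so P = N^(-1) M.
Since det N = -1, N^(-1) has integer entries; multiplying gives P = [[-2, 1, -1], [-2, 0, -2], [-2, -1, 1]].

[[-2, 1, -1], [-2, 0, -2], [-2, -1, 1]]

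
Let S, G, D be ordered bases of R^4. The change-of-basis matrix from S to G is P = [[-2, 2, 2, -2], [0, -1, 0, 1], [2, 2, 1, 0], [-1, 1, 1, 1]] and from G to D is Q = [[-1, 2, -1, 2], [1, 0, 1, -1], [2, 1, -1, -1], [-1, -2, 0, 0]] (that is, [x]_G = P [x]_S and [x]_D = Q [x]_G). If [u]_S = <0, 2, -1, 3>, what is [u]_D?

<11, -5, -14, 2>

First [u]_G = P [u]_S = <-4, 1, 3, 4>.
Then [u]_D = Q [u]_G = <11, -5, -14, 2>.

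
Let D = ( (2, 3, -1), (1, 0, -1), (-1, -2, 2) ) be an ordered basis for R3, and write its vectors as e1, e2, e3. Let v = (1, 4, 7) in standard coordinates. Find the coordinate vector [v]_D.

[v]_D is the unique c with M c = v, where M has columns e1, ..., e3.
Gaussian elimination on [M | v] yields c = (4, -3, 4).
Check: 4e1 - 3e2 + 4e3 = (1, 4, 7).

(4, -3, 4)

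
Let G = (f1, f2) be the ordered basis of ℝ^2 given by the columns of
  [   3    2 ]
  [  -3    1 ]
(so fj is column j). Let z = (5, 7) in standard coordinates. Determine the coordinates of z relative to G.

[z]_G is the unique c with M c = z, where M has columns f1, f2.
System: 3c_1 + 2c_2 = 5, -3c_1 + c_2 = 7; solving gives c_1 = -1, c_2 = 4.
Check: -f1 + 4f2 = (5, 7).

(-1, 4)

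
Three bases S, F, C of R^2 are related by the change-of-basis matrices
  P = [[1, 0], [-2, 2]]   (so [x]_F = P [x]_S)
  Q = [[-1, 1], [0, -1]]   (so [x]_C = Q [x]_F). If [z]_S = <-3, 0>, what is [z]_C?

<9, -6>

Apply P to get F-coordinates <-3, 6>, then Q to get C-coordinates.
The result is [z]_C = <9, -6>.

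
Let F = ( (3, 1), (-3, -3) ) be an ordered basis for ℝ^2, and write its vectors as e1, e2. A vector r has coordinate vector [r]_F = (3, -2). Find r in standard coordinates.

r = M [r]_F, where M has columns e1, e2.
Carrying out the matrix-vector product, r = (15, 9).

(15, 9)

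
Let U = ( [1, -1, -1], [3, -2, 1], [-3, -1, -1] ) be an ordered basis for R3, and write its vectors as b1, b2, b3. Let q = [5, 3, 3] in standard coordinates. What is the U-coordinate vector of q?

[-1, 0, -2]

We seek scalars with c_1 b1 + ... + c_3 b3 = q; equivalently solve M c = q where the columns of M are b1, ..., b3.
Row-reducing the augmented matrix [M | q] gives c = (-1, 0, -2).
Check: -b1 + 0·b2 - 2b3 = [5, 3, 3].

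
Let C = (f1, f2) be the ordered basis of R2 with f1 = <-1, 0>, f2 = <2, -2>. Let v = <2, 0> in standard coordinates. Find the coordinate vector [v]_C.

We seek scalars with c_1 f1 + c_2 f2 = v; equivalently solve M c = v where the columns of M are f1, f2.
System: -c_1 + 2c_2 = 2, 0c_1 - 2c_2 = 0; solving gives c_1 = -2, c_2 = 0.
Check: -2f1 + 0·f2 = <2, 0>.

<-2, 0>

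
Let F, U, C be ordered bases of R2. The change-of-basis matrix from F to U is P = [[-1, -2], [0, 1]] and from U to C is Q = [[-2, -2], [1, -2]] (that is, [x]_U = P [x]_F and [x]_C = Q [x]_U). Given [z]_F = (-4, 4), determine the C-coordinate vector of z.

Apply P to get U-coordinates (-4, 4), then Q to get C-coordinates.
The result is [z]_C = (0, -12).

(0, -12)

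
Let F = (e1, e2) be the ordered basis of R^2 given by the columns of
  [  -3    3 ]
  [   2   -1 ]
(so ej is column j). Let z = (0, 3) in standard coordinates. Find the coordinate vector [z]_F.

[z]_F is the unique c with M c = z, where M has columns e1, e2.
System: -3c_1 + 3c_2 = 0, 2c_1 - c_2 = 3; solving gives c_1 = 3, c_2 = 3.
Check: 3e1 + 3e2 = (0, 3).

(3, 3)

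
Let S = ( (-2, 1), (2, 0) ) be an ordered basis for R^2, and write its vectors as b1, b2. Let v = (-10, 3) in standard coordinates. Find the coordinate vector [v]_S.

Write v = c_1 b1 + c_2 b2 and solve for the c_i.
System: -2c_1 + 2c_2 = -10, c_1 + 0c_2 = 3; solving gives c_1 = 3, c_2 = -2.
Check: 3b1 - 2b2 = (-10, 3).

(3, -2)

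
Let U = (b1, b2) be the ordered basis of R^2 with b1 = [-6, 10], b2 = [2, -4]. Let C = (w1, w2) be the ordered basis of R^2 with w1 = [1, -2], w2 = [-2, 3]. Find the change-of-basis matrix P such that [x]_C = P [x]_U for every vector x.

Let M have columns bj and N have columns wj. Then for every x, N [x]_C = x = M [x]_U, so P = N^(-1) M.
Since det N = -1, N^(-1) has integer entries; multiplying gives P = [[-2, 2], [2, 0]].

[[-2, 2], [2, 0]]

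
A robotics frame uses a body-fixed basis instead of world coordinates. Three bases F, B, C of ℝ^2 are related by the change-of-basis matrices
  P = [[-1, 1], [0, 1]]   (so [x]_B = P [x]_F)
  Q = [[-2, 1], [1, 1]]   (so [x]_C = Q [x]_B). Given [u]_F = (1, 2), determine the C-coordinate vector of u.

Composing the changes, [u]_C = Q P [u]_F.
Q P = [[2, -1], [-1, 2]]; applying this to (1, 2) gives (0, 3).

(0, 3)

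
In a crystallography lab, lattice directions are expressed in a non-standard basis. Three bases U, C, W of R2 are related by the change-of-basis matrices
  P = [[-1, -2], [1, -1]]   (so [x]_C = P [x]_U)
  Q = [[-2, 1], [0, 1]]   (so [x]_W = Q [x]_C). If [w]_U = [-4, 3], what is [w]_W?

[-3, -7]

Apply P to get C-coordinates [-2, -7], then Q to get W-coordinates.
The result is [w]_W = [-3, -7].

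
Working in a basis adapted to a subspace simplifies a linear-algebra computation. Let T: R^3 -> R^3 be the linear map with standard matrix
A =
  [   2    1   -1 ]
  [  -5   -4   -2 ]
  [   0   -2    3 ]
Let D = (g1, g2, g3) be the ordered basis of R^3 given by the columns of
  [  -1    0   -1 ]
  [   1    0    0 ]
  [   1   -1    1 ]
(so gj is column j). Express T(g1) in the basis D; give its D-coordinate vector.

Column 1 of [T]_D is the D-coordinate vector of T(g1).
In standard coordinates T(g1) = A g1 = [-2, -1, 1].
Converting to D: [-2, -1, 1] = -g1 + g2 + 3g3, so the coordinate vector is [-1, 1, 3].

[-1, 1, 3]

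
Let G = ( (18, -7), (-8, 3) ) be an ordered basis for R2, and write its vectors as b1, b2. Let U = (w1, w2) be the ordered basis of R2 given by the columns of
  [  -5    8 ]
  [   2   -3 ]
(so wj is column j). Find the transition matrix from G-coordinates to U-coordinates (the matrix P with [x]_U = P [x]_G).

Let M have columns bj and N have columns wj. Then for every x, N [x]_U = x = M [x]_G, so P = N^(-1) M.
Since det N = -1, N^(-1) has integer entries; multiplying gives P = [[-2, 0], [1, -1]].

[[-2, 0], [1, -1]]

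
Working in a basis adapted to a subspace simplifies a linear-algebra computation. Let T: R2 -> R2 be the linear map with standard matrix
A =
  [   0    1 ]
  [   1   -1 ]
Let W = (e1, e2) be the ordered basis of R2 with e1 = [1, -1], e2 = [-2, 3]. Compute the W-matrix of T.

[[1, -1], [1, -2]]

The j-th column of [T]_W is [T(ej)]_W.
T(e1) = A e1 = [-1, 2] = e1 + e2, so column 1 is [1, 1].
Repeating for e2 and assembling the columns gives [[1, -1], [1, -2]].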